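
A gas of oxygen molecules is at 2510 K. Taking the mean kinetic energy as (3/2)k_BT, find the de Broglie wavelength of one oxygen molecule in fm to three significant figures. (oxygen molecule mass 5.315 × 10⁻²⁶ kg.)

KE = (3/2)k_BT = 1.5 × 1.381 × 10⁻²³ × 2510 = 5.199 × 10⁻²⁰ J.
p = √(2mKE) = √(2 × 5.315 × 10⁻²⁶ × 5.199 × 10⁻²⁰) = 7.434 × 10⁻²³ kg·m/s.
λ = h/p = 8.91 × 10⁻¹² m = 8910 fm.

λ = 8910 fm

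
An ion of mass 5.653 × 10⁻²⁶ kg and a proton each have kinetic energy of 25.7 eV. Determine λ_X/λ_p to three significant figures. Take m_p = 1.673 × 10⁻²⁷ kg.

At fixed KE, p = √(2mKE) so λ = h/p ∝ 1/√m.
λ_X/λ_p = √(m_p/m_X) = √(1.673 × 10⁻²⁷/5.653 × 10⁻²⁶) = √(0.02959) = 0.172.

λ_X/λ_p = 0.172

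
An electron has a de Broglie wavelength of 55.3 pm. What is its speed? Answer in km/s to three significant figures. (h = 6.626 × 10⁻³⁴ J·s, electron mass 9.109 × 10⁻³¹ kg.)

p = h/λ = 6.626 × 10⁻³⁴ / 5.530 × 10⁻¹¹ = 1.198 × 10⁻²³ kg·m/s.
v = p/m = 1.198 × 10⁻²³ / 9.109 × 10⁻³¹ = 1.32 × 10⁷ m/s = 1.32 × 10⁴ km/s.

v = 1.32 × 10⁴ km/s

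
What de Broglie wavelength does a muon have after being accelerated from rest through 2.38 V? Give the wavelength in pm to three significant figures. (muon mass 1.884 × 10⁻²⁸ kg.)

λ = 55.3 pm

KE = eV = 1.602 × 10⁻¹⁹ × 2.380 = 3.813 × 10⁻¹⁹ J.
p = √(2mKE) = √(2 × 1.884 × 10⁻²⁸ × 3.813 × 10⁻¹⁹) = 1.199 × 10⁻²³ kg·m/s.
λ = h/p = 6.626 × 10⁻³⁴ / 1.199 × 10⁻²³ = 5.53 × 10⁻¹¹ m = 55.3 pm.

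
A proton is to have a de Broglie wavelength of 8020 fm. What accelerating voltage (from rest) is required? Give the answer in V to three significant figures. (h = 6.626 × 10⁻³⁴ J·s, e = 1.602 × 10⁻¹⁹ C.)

p = h/λ = 6.626 × 10⁻³⁴ / 8.020 × 10⁻¹² = 8.262 × 10⁻²³ kg·m/s.
KE = p²/(2m) = 2.040 × 10⁻¹⁸ J.
V = KE/e = 2.040 × 10⁻¹⁸ / (1.602 × 10⁻¹⁹) = 12.7 V.

V = 12.7 V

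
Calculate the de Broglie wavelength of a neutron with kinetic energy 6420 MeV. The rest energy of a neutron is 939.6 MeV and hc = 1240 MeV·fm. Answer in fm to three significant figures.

λ = 0.170 fm

Total energy E = KE + m₀c² = 6420 + 939.6 = 7359.6 MeV.
(pc)² = E² − (m₀c²)² = (7359.6)² − (939.6)² = 5.328 × 10⁷ MeV², so pc = 7299 MeV.
λ = hc/(pc) = 1240 MeV·fm / 7299 MeV = 0.170 fm.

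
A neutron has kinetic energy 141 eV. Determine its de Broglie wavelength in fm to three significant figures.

λ = 2410 fm

KE = 141 eV = 2.259 × 10⁻¹⁷ J.
p = √(2mKE) = √(2 × 1.675 × 10⁻²⁷ × 2.259 × 10⁻¹⁷) = 2.751 × 10⁻²² kg·m/s.
λ = h/p = 6.626 × 10⁻³⁴ / 2.751 × 10⁻²² = 2.41 × 10⁻¹² m = 2410 fm.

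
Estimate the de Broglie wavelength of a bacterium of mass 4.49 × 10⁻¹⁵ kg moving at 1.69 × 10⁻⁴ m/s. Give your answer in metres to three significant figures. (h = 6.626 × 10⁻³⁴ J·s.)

p = mv = 4.49 × 10⁻¹⁵ × 1.69 × 10⁻⁴ = 7.588 × 10⁻¹⁹ kg·m/s.
λ = h/p = 6.626 × 10⁻³⁴ / 7.588 × 10⁻¹⁹ = 8.73 × 10⁻¹⁶ m.

λ = 8.73 × 10⁻¹⁶ m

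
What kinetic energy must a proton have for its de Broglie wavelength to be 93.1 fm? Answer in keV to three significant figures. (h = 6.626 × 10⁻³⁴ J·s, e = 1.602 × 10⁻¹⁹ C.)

p = h/λ = 6.626 × 10⁻³⁴ / 9.310 × 10⁻¹⁴ = 7.117 × 10⁻²¹ kg·m/s.
KE = p²/(2m) = (7.117 × 10⁻²¹)² / (2 × 1.673 × 10⁻²⁷) = 1.514 × 10⁻¹⁴ J = 94.5 keV.

KE = 94.5 keV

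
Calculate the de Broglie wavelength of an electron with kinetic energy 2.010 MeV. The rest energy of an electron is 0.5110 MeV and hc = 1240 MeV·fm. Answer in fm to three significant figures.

λ = 502 fm

Total energy E = KE + m₀c² = 2.010 + 0.5110 = 2.5210 MeV.
(pc)² = E² − (m₀c²)² = (2.5210)² − (0.5110)² = 6.094 MeV², so pc = 2.469 MeV.
λ = hc/(pc) = 1240 MeV·fm / 2.469 MeV = 502 fm.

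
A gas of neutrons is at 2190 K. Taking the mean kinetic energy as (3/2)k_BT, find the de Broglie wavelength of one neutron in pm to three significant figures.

λ = 53.7 pm

KE = (3/2)k_BT = 1.5 × 1.381 × 10⁻²³ × 2190 = 4.537 × 10⁻²⁰ J.
p = √(2mKE) = √(2 × 1.675 × 10⁻²⁷ × 4.537 × 10⁻²⁰) = 1.233 × 10⁻²³ kg·m/s.
λ = h/p = 5.37 × 10⁻¹¹ m = 53.7 pm.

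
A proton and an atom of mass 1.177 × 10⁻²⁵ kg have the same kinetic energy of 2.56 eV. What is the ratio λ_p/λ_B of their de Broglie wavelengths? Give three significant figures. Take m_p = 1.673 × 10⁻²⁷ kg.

λ_p/λ_B = 8.39

At fixed KE, p = √(2mKE) so λ = h/p ∝ 1/√m.
λ_p/λ_B = √(m_B/m_p) = √(1.177 × 10⁻²⁵/1.673 × 10⁻²⁷) = √(70.35) = 8.39.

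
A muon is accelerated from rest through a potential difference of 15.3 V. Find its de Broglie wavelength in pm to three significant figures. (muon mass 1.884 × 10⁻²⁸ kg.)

λ = 21.8 pm

KE = eV = 1.602 × 10⁻¹⁹ × 15.30 = 2.451 × 10⁻¹⁸ J.
p = √(2mKE) = √(2 × 1.884 × 10⁻²⁸ × 2.451 × 10⁻¹⁸) = 3.039 × 10⁻²³ kg·m/s.
λ = h/p = 6.626 × 10⁻³⁴ / 3.039 × 10⁻²³ = 2.18 × 10⁻¹¹ m = 21.8 pm.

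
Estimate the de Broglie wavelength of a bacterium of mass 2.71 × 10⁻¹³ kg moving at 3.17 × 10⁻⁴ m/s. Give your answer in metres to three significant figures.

λ = 7.71 × 10⁻¹⁸ m

p = mv = 2.71 × 10⁻¹³ × 3.17 × 10⁻⁴ = 8.591 × 10⁻¹⁷ kg·m/s.
λ = h/p = 6.626 × 10⁻³⁴ / 8.591 × 10⁻¹⁷ = 7.71 × 10⁻¹⁸ m.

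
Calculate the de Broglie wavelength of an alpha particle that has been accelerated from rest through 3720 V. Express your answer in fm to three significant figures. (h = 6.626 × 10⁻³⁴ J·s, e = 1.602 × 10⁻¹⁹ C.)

λ = 166 fm

KE = 2eV = 2 × 1.602 × 10⁻¹⁹ × 3720 = 1.192 × 10⁻¹⁵ J.
p = √(2mKE) = √(2 × 6.645 × 10⁻²⁷ × 1.192 × 10⁻¹⁵) = 3.980 × 10⁻²¹ kg·m/s.
λ = h/p = 6.626 × 10⁻³⁴ / 3.980 × 10⁻²¹ = 1.66 × 10⁻¹³ m = 166 fm.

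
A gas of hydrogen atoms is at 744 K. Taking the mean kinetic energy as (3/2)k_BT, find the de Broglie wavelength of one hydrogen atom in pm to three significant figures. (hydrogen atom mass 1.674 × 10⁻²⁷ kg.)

KE = (3/2)k_BT = 1.5 × 1.381 × 10⁻²³ × 744 = 1.541 × 10⁻²⁰ J.
p = √(2mKE) = √(2 × 1.674 × 10⁻²⁷ × 1.541 × 10⁻²⁰) = 7.183 × 10⁻²⁴ kg·m/s.
λ = h/p = 9.22 × 10⁻¹¹ m = 92.2 pm.

λ = 92.2 pm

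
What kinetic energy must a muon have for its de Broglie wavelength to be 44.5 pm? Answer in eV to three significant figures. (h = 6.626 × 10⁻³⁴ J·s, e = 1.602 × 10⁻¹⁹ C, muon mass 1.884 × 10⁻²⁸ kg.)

p = h/λ = 6.626 × 10⁻³⁴ / 4.450 × 10⁻¹¹ = 1.489 × 10⁻²³ kg·m/s.
KE = p²/(2m) = (1.489 × 10⁻²³)² / (2 × 1.884 × 10⁻²⁸) = 5.884 × 10⁻¹⁹ J = 3.67 eV.

KE = 3.67 eV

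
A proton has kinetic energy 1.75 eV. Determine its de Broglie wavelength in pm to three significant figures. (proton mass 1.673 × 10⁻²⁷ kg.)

λ = 21.6 pm

KE = 1.75 eV = 2.804 × 10⁻¹⁹ J.
p = √(2mKE) = √(2 × 1.673 × 10⁻²⁷ × 2.804 × 10⁻¹⁹) = 3.063 × 10⁻²³ kg·m/s.
λ = h/p = 6.626 × 10⁻³⁴ / 3.063 × 10⁻²³ = 2.16 × 10⁻¹¹ m = 21.6 pm.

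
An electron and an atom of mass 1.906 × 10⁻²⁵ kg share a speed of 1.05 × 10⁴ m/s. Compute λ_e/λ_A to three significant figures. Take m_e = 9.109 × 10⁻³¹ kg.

λ_e/λ_A = 2.09 × 10⁵

At fixed v, p = mv so λ = h/(mv) ∝ 1/m.
λ_e/λ_A = m_A/m_e = 1.906 × 10⁻²⁵/9.109 × 10⁻³¹ = 2.09 × 10⁵.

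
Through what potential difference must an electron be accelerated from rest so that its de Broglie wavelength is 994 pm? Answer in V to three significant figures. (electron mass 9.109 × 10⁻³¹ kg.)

p = h/λ = 6.626 × 10⁻³⁴ / 9.940 × 10⁻¹⁰ = 6.666 × 10⁻²⁵ kg·m/s.
KE = p²/(2m) = 2.439 × 10⁻¹⁹ J.
V = KE/e = 2.439 × 10⁻¹⁹ / (1.602 × 10⁻¹⁹) = 1.52 V.

V = 1.52 V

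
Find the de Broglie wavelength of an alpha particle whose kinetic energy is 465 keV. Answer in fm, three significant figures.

KE = 465 keV = 7.449 × 10⁻¹⁴ J.
p = √(2mKE) = √(2 × 6.645 × 10⁻²⁷ × 7.449 × 10⁻¹⁴) = 3.146 × 10⁻²⁰ kg·m/s.
λ = h/p = 6.626 × 10⁻³⁴ / 3.146 × 10⁻²⁰ = 2.11 × 10⁻¹⁴ m = 21.1 fm.

λ = 21.1 fm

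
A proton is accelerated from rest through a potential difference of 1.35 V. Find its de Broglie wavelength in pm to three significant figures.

KE = eV = 1.602 × 10⁻¹⁹ × 1.350 = 2.163 × 10⁻¹⁹ J.
p = √(2mKE) = √(2 × 1.673 × 10⁻²⁷ × 2.163 × 10⁻¹⁹) = 2.690 × 10⁻²³ kg·m/s.
λ = h/p = 6.626 × 10⁻³⁴ / 2.690 × 10⁻²³ = 2.46 × 10⁻¹¹ m = 24.6 pm.

λ = 24.6 pm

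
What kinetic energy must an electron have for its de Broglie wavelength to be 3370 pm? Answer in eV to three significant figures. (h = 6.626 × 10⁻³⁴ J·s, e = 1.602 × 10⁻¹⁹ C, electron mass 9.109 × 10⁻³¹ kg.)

KE = 0.132 eV

p = h/λ = 6.626 × 10⁻³⁴ / 3.370 × 10⁻⁹ = 1.966 × 10⁻²⁵ kg·m/s.
KE = p²/(2m) = (1.966 × 10⁻²⁵)² / (2 × 9.109 × 10⁻³¹) = 2.122 × 10⁻²⁰ J = 0.132 eV.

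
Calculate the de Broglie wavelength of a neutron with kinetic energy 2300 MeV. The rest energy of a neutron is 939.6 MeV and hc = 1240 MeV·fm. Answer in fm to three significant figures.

Total energy E = KE + m₀c² = 2300 + 939.6 = 3239.6 MeV.
(pc)² = E² − (m₀c²)² = (3239.6)² − (939.6)² = 9.612 × 10⁶ MeV², so pc = 3100 MeV.
λ = hc/(pc) = 1240 MeV·fm / 3100 MeV = 0.400 fm.

λ = 0.400 fm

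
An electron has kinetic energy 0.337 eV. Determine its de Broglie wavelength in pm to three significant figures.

λ = 2110 pm

KE = 0.337 eV = 5.399 × 10⁻²⁰ J.
p = √(2mKE) = √(2 × 9.109 × 10⁻³¹ × 5.399 × 10⁻²⁰) = 3.136 × 10⁻²⁵ kg·m/s.
λ = h/p = 6.626 × 10⁻³⁴ / 3.136 × 10⁻²⁵ = 2.11 × 10⁻⁹ m = 2110 pm.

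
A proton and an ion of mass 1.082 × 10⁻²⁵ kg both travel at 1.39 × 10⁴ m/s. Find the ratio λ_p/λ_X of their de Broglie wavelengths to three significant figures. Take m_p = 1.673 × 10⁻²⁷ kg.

λ_p/λ_X = 64.7

At fixed v, p = mv so λ = h/(mv) ∝ 1/m.
λ_p/λ_X = m_X/m_p = 1.082 × 10⁻²⁵/1.673 × 10⁻²⁷ = 64.7.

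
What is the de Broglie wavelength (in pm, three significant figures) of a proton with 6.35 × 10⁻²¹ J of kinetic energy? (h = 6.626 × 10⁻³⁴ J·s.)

p = √(2mKE) = √(2 × 1.673 × 10⁻²⁷ × 6.350 × 10⁻²¹) = 4.609 × 10⁻²⁴ kg·m/s.
λ = h/p = 6.626 × 10⁻³⁴ / 4.609 × 10⁻²⁴ = 1.44 × 10⁻¹⁰ m = 144 pm.

λ = 144 pm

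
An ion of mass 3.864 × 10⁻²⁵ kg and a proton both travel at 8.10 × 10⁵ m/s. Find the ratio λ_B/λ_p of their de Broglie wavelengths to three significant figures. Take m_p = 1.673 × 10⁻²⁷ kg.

λ_B/λ_p = 4.33 × 10⁻³

At fixed v, p = mv so λ = h/(mv) ∝ 1/m.
λ_B/λ_p = m_p/m_B = 1.673 × 10⁻²⁷/3.864 × 10⁻²⁵ = 4.33 × 10⁻³.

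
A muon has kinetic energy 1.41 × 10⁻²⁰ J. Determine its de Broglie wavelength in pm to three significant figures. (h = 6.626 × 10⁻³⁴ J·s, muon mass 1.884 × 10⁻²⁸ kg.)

p = √(2mKE) = √(2 × 1.884 × 10⁻²⁸ × 1.410 × 10⁻²⁰) = 2.305 × 10⁻²⁴ kg·m/s.
λ = h/p = 6.626 × 10⁻³⁴ / 2.305 × 10⁻²⁴ = 2.87 × 10⁻¹⁰ m = 287 pm.

λ = 287 pm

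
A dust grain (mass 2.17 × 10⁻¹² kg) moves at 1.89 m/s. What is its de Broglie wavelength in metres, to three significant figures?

p = mv = 2.17 × 10⁻¹² × 1.89 = 4.101 × 10⁻¹² kg·m/s.
λ = h/p = 6.626 × 10⁻³⁴ / 4.101 × 10⁻¹² = 1.62 × 10⁻²² m.

λ = 1.62 × 10⁻²² m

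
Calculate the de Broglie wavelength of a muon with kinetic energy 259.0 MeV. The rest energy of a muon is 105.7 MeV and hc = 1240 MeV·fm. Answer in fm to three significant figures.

Total energy E = KE + m₀c² = 259.0 + 105.7 = 364.7 MeV.
(pc)² = E² − (m₀c²)² = (364.7)² − (105.7)² = 1.218 × 10⁵ MeV², so pc = 349.0 MeV.
λ = hc/(pc) = 1240 MeV·fm / 349.0 MeV = 3.55 fm.

λ = 3.55 fm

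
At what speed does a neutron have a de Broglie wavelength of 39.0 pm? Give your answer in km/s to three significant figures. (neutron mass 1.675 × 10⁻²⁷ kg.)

v = 10.1 km/s

p = h/λ = 6.626 × 10⁻³⁴ / 3.900 × 10⁻¹¹ = 1.699 × 10⁻²³ kg·m/s.
v = p/m = 1.699 × 10⁻²³ / 1.675 × 10⁻²⁷ = 1.01 × 10⁴ m/s = 10.1 km/s.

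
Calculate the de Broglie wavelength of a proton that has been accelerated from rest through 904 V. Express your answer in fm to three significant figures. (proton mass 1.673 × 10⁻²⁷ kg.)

λ = 952 fm

KE = eV = 1.602 × 10⁻¹⁹ × 904.0 = 1.448 × 10⁻¹⁶ J.
p = √(2mKE) = √(2 × 1.673 × 10⁻²⁷ × 1.448 × 10⁻¹⁶) = 6.961 × 10⁻²² kg·m/s.
λ = h/p = 6.626 × 10⁻³⁴ / 6.961 × 10⁻²² = 9.52 × 10⁻¹³ m = 952 fm.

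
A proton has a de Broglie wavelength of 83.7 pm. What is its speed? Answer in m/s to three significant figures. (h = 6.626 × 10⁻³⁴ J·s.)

v = 4730 m/s

p = h/λ = 6.626 × 10⁻³⁴ / 8.370 × 10⁻¹¹ = 7.916 × 10⁻²⁴ kg·m/s.
v = p/m = 7.916 × 10⁻²⁴ / 1.673 × 10⁻²⁷ = 4.73 × 10³ m/s = 4730 m/s.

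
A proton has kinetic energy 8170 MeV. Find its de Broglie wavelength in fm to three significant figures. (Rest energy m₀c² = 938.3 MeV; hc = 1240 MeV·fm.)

Total energy E = KE + m₀c² = 8170 + 938.3 = 9108.3 MeV.
(pc)² = E² − (m₀c²)² = (9108.3)² − (938.3)² = 8.208 × 10⁷ MeV², so pc = 9060 MeV.
λ = hc/(pc) = 1240 MeV·fm / 9060 MeV = 0.137 fm.

λ = 0.137 fm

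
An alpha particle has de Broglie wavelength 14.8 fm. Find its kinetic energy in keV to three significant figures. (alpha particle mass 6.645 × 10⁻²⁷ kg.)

KE = 941 keV

p = h/λ = 6.626 × 10⁻³⁴ / 1.480 × 10⁻¹⁴ = 4.477 × 10⁻²⁰ kg·m/s.
KE = p²/(2m) = (4.477 × 10⁻²⁰)² / (2 × 6.645 × 10⁻²⁷) = 1.508 × 10⁻¹³ J = 941 keV.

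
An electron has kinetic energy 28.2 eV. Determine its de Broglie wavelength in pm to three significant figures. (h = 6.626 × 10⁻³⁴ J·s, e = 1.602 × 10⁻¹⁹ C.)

KE = 28.2 eV = 4.518 × 10⁻¹⁸ J.
p = √(2mKE) = √(2 × 9.109 × 10⁻³¹ × 4.518 × 10⁻¹⁸) = 2.869 × 10⁻²⁴ kg·m/s.
λ = h/p = 6.626 × 10⁻³⁴ / 2.869 × 10⁻²⁴ = 2.31 × 10⁻¹⁰ m = 231 pm.

λ = 231 pm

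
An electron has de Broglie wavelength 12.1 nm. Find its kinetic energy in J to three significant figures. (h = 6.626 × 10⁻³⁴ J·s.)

KE = 1.65 × 10⁻²¹ J

p = h/λ = 6.626 × 10⁻³⁴ / 1.210 × 10⁻⁸ = 5.476 × 10⁻²⁶ kg·m/s.
KE = p²/(2m) = (5.476 × 10⁻²⁶)² / (2 × 9.109 × 10⁻³¹) = 1.646 × 10⁻²¹ J = 1.65 × 10⁻²¹ J.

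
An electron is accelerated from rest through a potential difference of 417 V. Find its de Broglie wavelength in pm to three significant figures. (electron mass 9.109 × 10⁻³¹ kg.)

λ = 60.1 pm

KE = eV = 1.602 × 10⁻¹⁹ × 417.0 = 6.680 × 10⁻¹⁷ J.
p = √(2mKE) = √(2 × 9.109 × 10⁻³¹ × 6.680 × 10⁻¹⁷) = 1.103 × 10⁻²³ kg·m/s.
λ = h/p = 6.626 × 10⁻³⁴ / 1.103 × 10⁻²³ = 6.01 × 10⁻¹¹ m = 60.1 pm.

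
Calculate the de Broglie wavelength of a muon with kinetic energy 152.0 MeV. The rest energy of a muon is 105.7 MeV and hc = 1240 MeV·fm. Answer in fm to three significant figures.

Total energy E = KE + m₀c² = 152.0 + 105.7 = 257.7 MeV.
(pc)² = E² − (m₀c²)² = (257.7)² − (105.7)² = 5.524 × 10⁴ MeV², so pc = 235.0 MeV.
λ = hc/(pc) = 1240 MeV·fm / 235.0 MeV = 5.28 fm.

λ = 5.28 fm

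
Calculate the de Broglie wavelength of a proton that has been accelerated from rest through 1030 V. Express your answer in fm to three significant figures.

λ = 892 fm

KE = eV = 1.602 × 10⁻¹⁹ × 1030 = 1.650 × 10⁻¹⁶ J.
p = √(2mKE) = √(2 × 1.673 × 10⁻²⁷ × 1.650 × 10⁻¹⁶) = 7.430 × 10⁻²² kg·m/s.
λ = h/p = 6.626 × 10⁻³⁴ / 7.430 × 10⁻²² = 8.92 × 10⁻¹³ m = 892 fm.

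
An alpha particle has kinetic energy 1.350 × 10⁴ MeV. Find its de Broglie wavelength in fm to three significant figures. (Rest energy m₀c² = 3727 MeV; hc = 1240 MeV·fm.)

Total energy E = KE + m₀c² = 1.350 × 10⁴ + 3727 = 17227 MeV.
(pc)² = E² − (m₀c²)² = (17227)² − (3727)² = 2.829 × 10⁸ MeV², so pc = 1.682 × 10⁴ MeV.
λ = hc/(pc) = 1240 MeV·fm / 1.682 × 10⁴ MeV = 0.0737 fm.

λ = 0.0737 fm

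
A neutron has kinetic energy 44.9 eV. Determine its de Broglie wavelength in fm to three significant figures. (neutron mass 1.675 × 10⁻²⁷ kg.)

KE = 44.9 eV = 7.193 × 10⁻¹⁸ J.
p = √(2mKE) = √(2 × 1.675 × 10⁻²⁷ × 7.193 × 10⁻¹⁸) = 1.552 × 10⁻²² kg·m/s.
λ = h/p = 6.626 × 10⁻³⁴ / 1.552 × 10⁻²² = 4.27 × 10⁻¹² m = 4270 fm.

λ = 4270 fm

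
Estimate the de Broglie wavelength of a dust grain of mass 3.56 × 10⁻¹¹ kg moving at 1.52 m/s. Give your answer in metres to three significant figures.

p = mv = 3.56 × 10⁻¹¹ × 1.52 = 5.411 × 10⁻¹¹ kg·m/s.
λ = h/p = 6.626 × 10⁻³⁴ / 5.411 × 10⁻¹¹ = 1.22 × 10⁻²³ m.

λ = 1.22 × 10⁻²³ m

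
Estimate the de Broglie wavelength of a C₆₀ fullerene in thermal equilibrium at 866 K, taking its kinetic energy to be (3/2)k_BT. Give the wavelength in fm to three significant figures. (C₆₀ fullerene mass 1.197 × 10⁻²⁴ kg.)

KE = (3/2)k_BT = 1.5 × 1.381 × 10⁻²³ × 866 = 1.794 × 10⁻²⁰ J.
p = √(2mKE) = √(2 × 1.197 × 10⁻²⁴ × 1.794 × 10⁻²⁰) = 2.072 × 10⁻²² kg·m/s.
λ = h/p = 3.20 × 10⁻¹² m = 3200 fm.

λ = 3200 fm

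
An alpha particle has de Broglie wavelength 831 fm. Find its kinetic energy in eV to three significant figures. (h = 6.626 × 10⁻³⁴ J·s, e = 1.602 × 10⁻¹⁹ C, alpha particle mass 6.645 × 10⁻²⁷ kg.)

KE = 299 eV

p = h/λ = 6.626 × 10⁻³⁴ / 8.310 × 10⁻¹³ = 7.974 × 10⁻²² kg·m/s.
KE = p²/(2m) = (7.974 × 10⁻²²)² / (2 × 6.645 × 10⁻²⁷) = 4.784 × 10⁻¹⁷ J = 299 eV.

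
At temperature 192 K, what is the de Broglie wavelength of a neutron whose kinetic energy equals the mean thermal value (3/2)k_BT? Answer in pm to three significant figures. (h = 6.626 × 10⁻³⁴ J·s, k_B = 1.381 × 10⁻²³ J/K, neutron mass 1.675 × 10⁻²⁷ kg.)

λ = 182 pm

KE = (3/2)k_BT = 1.5 × 1.381 × 10⁻²³ × 192 = 3.977 × 10⁻²¹ J.
p = √(2mKE) = √(2 × 1.675 × 10⁻²⁷ × 3.977 × 10⁻²¹) = 3.650 × 10⁻²⁴ kg·m/s.
λ = h/p = 1.82 × 10⁻¹⁰ m = 182 pm.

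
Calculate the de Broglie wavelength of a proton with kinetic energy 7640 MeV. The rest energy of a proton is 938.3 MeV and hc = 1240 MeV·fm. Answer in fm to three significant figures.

Total energy E = KE + m₀c² = 7640 + 938.3 = 8578.3 MeV.
(pc)² = E² − (m₀c²)² = (8578.3)² − (938.3)² = 7.271 × 10⁷ MeV², so pc = 8527 MeV.
λ = hc/(pc) = 1240 MeV·fm / 8527 MeV = 0.145 fm.

λ = 0.145 fm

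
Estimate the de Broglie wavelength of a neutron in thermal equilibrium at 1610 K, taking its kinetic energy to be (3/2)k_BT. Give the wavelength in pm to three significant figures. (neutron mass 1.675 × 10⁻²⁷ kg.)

KE = (3/2)k_BT = 1.5 × 1.381 × 10⁻²³ × 1610 = 3.335 × 10⁻²⁰ J.
p = √(2mKE) = √(2 × 1.675 × 10⁻²⁷ × 3.335 × 10⁻²⁰) = 1.057 × 10⁻²³ kg·m/s.
λ = h/p = 6.27 × 10⁻¹¹ m = 62.7 pm.

λ = 62.7 pm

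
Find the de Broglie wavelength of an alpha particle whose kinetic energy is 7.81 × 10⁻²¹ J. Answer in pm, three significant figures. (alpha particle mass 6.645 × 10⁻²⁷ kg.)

p = √(2mKE) = √(2 × 6.645 × 10⁻²⁷ × 7.810 × 10⁻²¹) = 1.019 × 10⁻²³ kg·m/s.
λ = h/p = 6.626 × 10⁻³⁴ / 1.019 × 10⁻²³ = 6.50 × 10⁻¹¹ m = 65.0 pm.

λ = 65.0 pm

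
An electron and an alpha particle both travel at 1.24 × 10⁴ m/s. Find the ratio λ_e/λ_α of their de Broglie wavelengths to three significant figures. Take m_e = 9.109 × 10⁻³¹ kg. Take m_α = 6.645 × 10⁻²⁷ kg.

At fixed v, p = mv so λ = h/(mv) ∝ 1/m.
λ_e/λ_α = m_α/m_e = 6.645 × 10⁻²⁷/9.109 × 10⁻³¹ = 7290.

λ_e/λ_α = 7290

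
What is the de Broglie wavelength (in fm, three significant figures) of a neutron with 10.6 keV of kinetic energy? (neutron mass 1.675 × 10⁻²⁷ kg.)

KE = 10.6 keV = 1.698 × 10⁻¹⁵ J.
p = √(2mKE) = √(2 × 1.675 × 10⁻²⁷ × 1.698 × 10⁻¹⁵) = 2.385 × 10⁻²¹ kg·m/s.
λ = h/p = 6.626 × 10⁻³⁴ / 2.385 × 10⁻²¹ = 2.78 × 10⁻¹³ m = 278 fm.

λ = 278 fm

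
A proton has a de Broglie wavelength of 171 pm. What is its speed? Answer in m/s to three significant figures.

v = 2320 m/s

p = h/λ = 6.626 × 10⁻³⁴ / 1.710 × 10⁻¹⁰ = 3.875 × 10⁻²⁴ kg·m/s.
v = p/m = 3.875 × 10⁻²⁴ / 1.673 × 10⁻²⁷ = 2.32 × 10³ m/s = 2320 m/s.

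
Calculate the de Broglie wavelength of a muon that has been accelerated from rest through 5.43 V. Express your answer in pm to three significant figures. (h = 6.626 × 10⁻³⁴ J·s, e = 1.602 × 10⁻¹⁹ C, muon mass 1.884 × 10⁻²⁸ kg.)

λ = 36.6 pm

KE = eV = 1.602 × 10⁻¹⁹ × 5.430 = 8.699 × 10⁻¹⁹ J.
p = √(2mKE) = √(2 × 1.884 × 10⁻²⁸ × 8.699 × 10⁻¹⁹) = 1.810 × 10⁻²³ kg·m/s.
λ = h/p = 6.626 × 10⁻³⁴ / 1.810 × 10⁻²³ = 3.66 × 10⁻¹¹ m = 36.6 pm.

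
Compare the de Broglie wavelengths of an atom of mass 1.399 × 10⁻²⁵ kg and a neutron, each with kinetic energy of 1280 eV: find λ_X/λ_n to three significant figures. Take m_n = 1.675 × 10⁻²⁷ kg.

At fixed KE, p = √(2mKE) so λ = h/p ∝ 1/√m.
λ_X/λ_n = √(m_n/m_X) = √(1.675 × 10⁻²⁷/1.399 × 10⁻²⁵) = √(0.01197) = 0.109.

λ_X/λ_n = 0.109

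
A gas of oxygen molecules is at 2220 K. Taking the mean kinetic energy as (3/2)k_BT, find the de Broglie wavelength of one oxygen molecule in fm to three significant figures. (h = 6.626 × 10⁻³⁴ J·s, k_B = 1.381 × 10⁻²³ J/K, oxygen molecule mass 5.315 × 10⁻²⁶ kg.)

KE = (3/2)k_BT = 1.5 × 1.381 × 10⁻²³ × 2220 = 4.599 × 10⁻²⁰ J.
p = √(2mKE) = √(2 × 5.315 × 10⁻²⁶ × 4.599 × 10⁻²⁰) = 6.992 × 10⁻²³ kg·m/s.
λ = h/p = 9.48 × 10⁻¹² m = 9480 fm.

λ = 9480 fm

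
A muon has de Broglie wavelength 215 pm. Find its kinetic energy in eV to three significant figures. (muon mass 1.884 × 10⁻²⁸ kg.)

p = h/λ = 6.626 × 10⁻³⁴ / 2.150 × 10⁻¹⁰ = 3.082 × 10⁻²⁴ kg·m/s.
KE = p²/(2m) = (3.082 × 10⁻²⁴)² / (2 × 1.884 × 10⁻²⁸) = 2.521 × 10⁻²⁰ J = 0.157 eV.

KE = 0.157 eV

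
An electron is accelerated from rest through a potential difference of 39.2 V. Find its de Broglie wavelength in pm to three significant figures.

λ = 196 pm

KE = eV = 1.602 × 10⁻¹⁹ × 39.20 = 6.280 × 10⁻¹⁸ J.
p = √(2mKE) = √(2 × 9.109 × 10⁻³¹ × 6.280 × 10⁻¹⁸) = 3.382 × 10⁻²⁴ kg·m/s.
λ = h/p = 6.626 × 10⁻³⁴ / 3.382 × 10⁻²⁴ = 1.96 × 10⁻¹⁰ m = 196 pm.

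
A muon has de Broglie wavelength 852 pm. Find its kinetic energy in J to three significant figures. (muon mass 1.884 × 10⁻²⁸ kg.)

p = h/λ = 6.626 × 10⁻³⁴ / 8.520 × 10⁻¹⁰ = 7.777 × 10⁻²⁵ kg·m/s.
KE = p²/(2m) = (7.777 × 10⁻²⁵)² / (2 × 1.884 × 10⁻²⁸) = 1.605 × 10⁻²¹ J = 1.61 × 10⁻²¹ J.

KE = 1.61 × 10⁻²¹ J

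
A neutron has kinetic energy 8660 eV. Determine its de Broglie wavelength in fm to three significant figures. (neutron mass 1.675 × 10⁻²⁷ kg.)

λ = 307 fm

KE = 8660 eV = 1.387 × 10⁻¹⁵ J.
p = √(2mKE) = √(2 × 1.675 × 10⁻²⁷ × 1.387 × 10⁻¹⁵) = 2.156 × 10⁻²¹ kg·m/s.
λ = h/p = 6.626 × 10⁻³⁴ / 2.156 × 10⁻²¹ = 3.07 × 10⁻¹³ m = 307 fm.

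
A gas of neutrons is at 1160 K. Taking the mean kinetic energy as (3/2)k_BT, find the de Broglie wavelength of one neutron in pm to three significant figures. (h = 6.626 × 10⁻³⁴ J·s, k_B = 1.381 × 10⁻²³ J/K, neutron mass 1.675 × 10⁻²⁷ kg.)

KE = (3/2)k_BT = 1.5 × 1.381 × 10⁻²³ × 1160 = 2.403 × 10⁻²⁰ J.
p = √(2mKE) = √(2 × 1.675 × 10⁻²⁷ × 2.403 × 10⁻²⁰) = 8.972 × 10⁻²⁴ kg·m/s.
λ = h/p = 7.39 × 10⁻¹¹ m = 73.9 pm.

λ = 73.9 pm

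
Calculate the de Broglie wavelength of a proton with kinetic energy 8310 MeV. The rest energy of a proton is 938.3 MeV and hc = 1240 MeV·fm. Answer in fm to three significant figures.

λ = 0.135 fm

Total energy E = KE + m₀c² = 8310 + 938.3 = 9248.3 MeV.
(pc)² = E² − (m₀c²)² = (9248.3)² − (938.3)² = 8.465 × 10⁷ MeV², so pc = 9201 MeV.
λ = hc/(pc) = 1240 MeV·fm / 9201 MeV = 0.135 fm.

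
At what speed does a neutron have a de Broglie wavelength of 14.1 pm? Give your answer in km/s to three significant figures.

p = h/λ = 6.626 × 10⁻³⁴ / 1.410 × 10⁻¹¹ = 4.699 × 10⁻²³ kg·m/s.
v = p/m = 4.699 × 10⁻²³ / 1.675 × 10⁻²⁷ = 2.81 × 10⁴ m/s = 28.1 km/s.

v = 28.1 km/s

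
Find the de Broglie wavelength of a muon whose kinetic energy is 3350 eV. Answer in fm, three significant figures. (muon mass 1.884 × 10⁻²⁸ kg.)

λ = 1470 fm

KE = 3350 eV = 5.367 × 10⁻¹⁶ J.
p = √(2mKE) = √(2 × 1.884 × 10⁻²⁸ × 5.367 × 10⁻¹⁶) = 4.497 × 10⁻²² kg·m/s.
λ = h/p = 6.626 × 10⁻³⁴ / 4.497 × 10⁻²² = 1.47 × 10⁻¹² m = 1470 fm.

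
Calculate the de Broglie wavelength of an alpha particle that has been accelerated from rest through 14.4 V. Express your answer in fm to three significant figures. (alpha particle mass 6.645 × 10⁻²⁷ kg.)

KE = 2eV = 2 × 1.602 × 10⁻¹⁹ × 14.40 = 4.614 × 10⁻¹⁸ J.
p = √(2mKE) = √(2 × 6.645 × 10⁻²⁷ × 4.614 × 10⁻¹⁸) = 2.476 × 10⁻²² kg·m/s.
λ = h/p = 6.626 × 10⁻³⁴ / 2.476 × 10⁻²² = 2.68 × 10⁻¹² m = 2680 fm.

λ = 2680 fm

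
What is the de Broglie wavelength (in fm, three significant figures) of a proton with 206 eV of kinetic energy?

KE = 206 eV = 3.300 × 10⁻¹⁷ J.
p = √(2mKE) = √(2 × 1.673 × 10⁻²⁷ × 3.300 × 10⁻¹⁷) = 3.323 × 10⁻²² kg·m/s.
λ = h/p = 6.626 × 10⁻³⁴ / 3.323 × 10⁻²² = 1.99 × 10⁻¹² m = 1990 fm.

λ = 1990 fm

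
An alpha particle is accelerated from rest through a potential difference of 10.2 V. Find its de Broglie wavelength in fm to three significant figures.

λ = 3180 fm

KE = 2eV = 2 × 1.602 × 10⁻¹⁹ × 10.20 = 3.268 × 10⁻¹⁸ J.
p = √(2mKE) = √(2 × 6.645 × 10⁻²⁷ × 3.268 × 10⁻¹⁸) = 2.084 × 10⁻²² kg·m/s.
λ = h/p = 6.626 × 10⁻³⁴ / 2.084 × 10⁻²² = 3.18 × 10⁻¹² m = 3180 fm.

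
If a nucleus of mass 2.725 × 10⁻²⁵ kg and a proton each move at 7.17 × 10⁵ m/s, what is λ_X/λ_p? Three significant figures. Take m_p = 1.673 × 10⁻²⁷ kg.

λ_X/λ_p = 6.14 × 10⁻³

At fixed v, p = mv so λ = h/(mv) ∝ 1/m.
λ_X/λ_p = m_p/m_X = 1.673 × 10⁻²⁷/2.725 × 10⁻²⁵ = 6.14 × 10⁻³.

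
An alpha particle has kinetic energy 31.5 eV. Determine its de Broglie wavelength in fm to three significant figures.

KE = 31.5 eV = 5.046 × 10⁻¹⁸ J.
p = √(2mKE) = √(2 × 6.645 × 10⁻²⁷ × 5.046 × 10⁻¹⁸) = 2.590 × 10⁻²² kg·m/s.
λ = h/p = 6.626 × 10⁻³⁴ / 2.590 × 10⁻²² = 2.56 × 10⁻¹² m = 2560 fm.

λ = 2560 fm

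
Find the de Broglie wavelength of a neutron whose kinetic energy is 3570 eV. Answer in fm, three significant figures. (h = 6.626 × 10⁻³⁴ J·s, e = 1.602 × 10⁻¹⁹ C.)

KE = 3570 eV = 5.719 × 10⁻¹⁶ J.
p = √(2mKE) = √(2 × 1.675 × 10⁻²⁷ × 5.719 × 10⁻¹⁶) = 1.384 × 10⁻²¹ kg·m/s.
λ = h/p = 6.626 × 10⁻³⁴ / 1.384 × 10⁻²¹ = 4.79 × 10⁻¹³ m = 479 fm.

λ = 479 fm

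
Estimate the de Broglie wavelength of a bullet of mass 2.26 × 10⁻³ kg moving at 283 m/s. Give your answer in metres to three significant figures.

λ = 1.04 × 10⁻³³ m

p = mv = 2.26 × 10⁻³ × 283 = 6.396 × 10⁻¹ kg·m/s.
λ = h/p = 6.626 × 10⁻³⁴ / 6.396 × 10⁻¹ = 1.04 × 10⁻³³ m.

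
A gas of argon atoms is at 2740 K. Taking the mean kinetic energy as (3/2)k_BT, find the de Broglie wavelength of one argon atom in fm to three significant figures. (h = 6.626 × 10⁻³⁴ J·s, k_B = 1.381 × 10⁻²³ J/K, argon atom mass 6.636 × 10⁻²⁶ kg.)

λ = 7630 fm

KE = (3/2)k_BT = 1.5 × 1.381 × 10⁻²³ × 2740 = 5.676 × 10⁻²⁰ J.
p = √(2mKE) = √(2 × 6.636 × 10⁻²⁶ × 5.676 × 10⁻²⁰) = 8.679 × 10⁻²³ kg·m/s.
λ = h/p = 7.63 × 10⁻¹² m = 7630 fm.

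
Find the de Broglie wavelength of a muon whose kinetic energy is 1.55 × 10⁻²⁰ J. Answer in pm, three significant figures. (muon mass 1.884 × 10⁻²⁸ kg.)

λ = 274 pm

p = √(2mKE) = √(2 × 1.884 × 10⁻²⁸ × 1.550 × 10⁻²⁰) = 2.417 × 10⁻²⁴ kg·m/s.
λ = h/p = 6.626 × 10⁻³⁴ / 2.417 × 10⁻²⁴ = 2.74 × 10⁻¹⁰ m = 274 pm.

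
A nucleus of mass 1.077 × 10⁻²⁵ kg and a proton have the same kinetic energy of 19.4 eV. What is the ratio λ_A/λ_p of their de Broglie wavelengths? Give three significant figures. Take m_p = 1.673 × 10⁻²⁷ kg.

At fixed KE, p = √(2mKE) so λ = h/p ∝ 1/√m.
λ_A/λ_p = √(m_p/m_A) = √(1.673 × 10⁻²⁷/1.077 × 10⁻²⁵) = √(0.01553) = 0.125.

λ_A/λ_p = 0.125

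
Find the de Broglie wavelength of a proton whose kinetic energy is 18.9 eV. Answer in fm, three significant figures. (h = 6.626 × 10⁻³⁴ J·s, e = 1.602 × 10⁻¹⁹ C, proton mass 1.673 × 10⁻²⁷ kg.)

KE = 18.9 eV = 3.028 × 10⁻¹⁸ J.
p = √(2mKE) = √(2 × 1.673 × 10⁻²⁷ × 3.028 × 10⁻¹⁸) = 1.007 × 10⁻²² kg·m/s.
λ = h/p = 6.626 × 10⁻³⁴ / 1.007 × 10⁻²² = 6.58 × 10⁻¹² m = 6580 fm.

λ = 6580 fm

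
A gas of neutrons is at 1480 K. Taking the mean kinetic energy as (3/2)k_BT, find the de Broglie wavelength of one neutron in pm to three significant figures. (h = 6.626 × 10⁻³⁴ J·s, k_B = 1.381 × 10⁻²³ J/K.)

λ = 65.4 pm

KE = (3/2)k_BT = 1.5 × 1.381 × 10⁻²³ × 1480 = 3.066 × 10⁻²⁰ J.
p = √(2mKE) = √(2 × 1.675 × 10⁻²⁷ × 3.066 × 10⁻²⁰) = 1.013 × 10⁻²³ kg·m/s.
λ = h/p = 6.54 × 10⁻¹¹ m = 65.4 pm.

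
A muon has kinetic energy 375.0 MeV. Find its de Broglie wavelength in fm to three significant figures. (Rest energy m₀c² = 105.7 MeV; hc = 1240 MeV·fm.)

λ = 2.64 fm

Total energy E = KE + m₀c² = 375.0 + 105.7 = 480.7 MeV.
(pc)² = E² − (m₀c²)² = (480.7)² − (105.7)² = 2.199 × 10⁵ MeV², so pc = 468.9 MeV.
λ = hc/(pc) = 1240 MeV·fm / 468.9 MeV = 2.64 fm.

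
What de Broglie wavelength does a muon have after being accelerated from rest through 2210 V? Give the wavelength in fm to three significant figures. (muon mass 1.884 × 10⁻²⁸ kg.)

KE = eV = 1.602 × 10⁻¹⁹ × 2210 = 3.540 × 10⁻¹⁶ J.
p = √(2mKE) = √(2 × 1.884 × 10⁻²⁸ × 3.540 × 10⁻¹⁶) = 3.652 × 10⁻²² kg·m/s.
λ = h/p = 6.626 × 10⁻³⁴ / 3.652 × 10⁻²² = 1.81 × 10⁻¹² m = 1810 fm.

λ = 1810 fm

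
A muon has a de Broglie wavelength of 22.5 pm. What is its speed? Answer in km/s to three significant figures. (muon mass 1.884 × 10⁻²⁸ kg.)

v = 156 km/s

p = h/λ = 6.626 × 10⁻³⁴ / 2.250 × 10⁻¹¹ = 2.945 × 10⁻²³ kg·m/s.
v = p/m = 2.945 × 10⁻²³ / 1.884 × 10⁻²⁸ = 1.56 × 10⁵ m/s = 156 km/s.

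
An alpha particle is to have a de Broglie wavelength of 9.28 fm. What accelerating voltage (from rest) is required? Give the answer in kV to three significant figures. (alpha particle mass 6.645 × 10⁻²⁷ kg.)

p = h/λ = 6.626 × 10⁻³⁴ / 9.280 × 10⁻¹⁵ = 7.140 × 10⁻²⁰ kg·m/s.
KE = p²/(2m) = 3.836 × 10⁻¹³ J.
V = KE/2e = 3.836 × 10⁻¹³ / (2 × 1.602 × 10⁻¹⁹) = 1200 kV.

V = 1200 kV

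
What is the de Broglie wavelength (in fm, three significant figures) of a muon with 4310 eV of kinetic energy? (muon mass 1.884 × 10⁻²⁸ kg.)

KE = 4310 eV = 6.905 × 10⁻¹⁶ J.
p = √(2mKE) = √(2 × 1.884 × 10⁻²⁸ × 6.905 × 10⁻¹⁶) = 5.101 × 10⁻²² kg·m/s.
λ = h/p = 6.626 × 10⁻³⁴ / 5.101 × 10⁻²² = 1.30 × 10⁻¹² m = 1300 fm.

λ = 1300 fm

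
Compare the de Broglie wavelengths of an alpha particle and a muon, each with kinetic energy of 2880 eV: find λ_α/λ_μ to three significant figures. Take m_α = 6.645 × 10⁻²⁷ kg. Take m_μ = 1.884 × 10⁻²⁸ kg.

λ_α/λ_μ = 0.168

At fixed KE, p = √(2mKE) so λ = h/p ∝ 1/√m.
λ_α/λ_μ = √(m_μ/m_α) = √(1.884 × 10⁻²⁸/6.645 × 10⁻²⁷) = √(0.02835) = 0.168.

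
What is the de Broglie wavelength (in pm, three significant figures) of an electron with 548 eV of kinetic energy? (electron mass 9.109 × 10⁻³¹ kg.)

λ = 52.4 pm

KE = 548 eV = 8.779 × 10⁻¹⁷ J.
p = √(2mKE) = √(2 × 9.109 × 10⁻³¹ × 8.779 × 10⁻¹⁷) = 1.265 × 10⁻²³ kg·m/s.
λ = h/p = 6.626 × 10⁻³⁴ / 1.265 × 10⁻²³ = 5.24 × 10⁻¹¹ m = 52.4 pm.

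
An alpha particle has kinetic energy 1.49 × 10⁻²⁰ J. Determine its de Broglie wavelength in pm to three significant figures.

p = √(2mKE) = √(2 × 6.645 × 10⁻²⁷ × 1.490 × 10⁻²⁰) = 1.407 × 10⁻²³ kg·m/s.
λ = h/p = 6.626 × 10⁻³⁴ / 1.407 × 10⁻²³ = 4.71 × 10⁻¹¹ m = 47.1 pm.

λ = 47.1 pm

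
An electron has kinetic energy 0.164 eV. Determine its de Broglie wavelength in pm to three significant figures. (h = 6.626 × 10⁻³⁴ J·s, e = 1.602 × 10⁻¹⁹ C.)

λ = 3030 pm

KE = 0.164 eV = 2.627 × 10⁻²⁰ J.
p = √(2mKE) = √(2 × 9.109 × 10⁻³¹ × 2.627 × 10⁻²⁰) = 2.188 × 10⁻²⁵ kg·m/s.
λ = h/p = 6.626 × 10⁻³⁴ / 2.188 × 10⁻²⁵ = 3.03 × 10⁻⁹ m = 3030 pm.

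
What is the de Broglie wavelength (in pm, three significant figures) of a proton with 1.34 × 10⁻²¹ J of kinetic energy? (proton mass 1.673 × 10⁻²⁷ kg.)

p = √(2mKE) = √(2 × 1.673 × 10⁻²⁷ × 1.340 × 10⁻²¹) = 2.117 × 10⁻²⁴ kg·m/s.
λ = h/p = 6.626 × 10⁻³⁴ / 2.117 × 10⁻²⁴ = 3.13 × 10⁻¹⁰ m = 313 pm.

λ = 313 pm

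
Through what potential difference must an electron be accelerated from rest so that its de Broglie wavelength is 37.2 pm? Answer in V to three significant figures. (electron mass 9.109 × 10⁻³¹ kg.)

p = h/λ = 6.626 × 10⁻³⁴ / 3.720 × 10⁻¹¹ = 1.781 × 10⁻²³ kg·m/s.
KE = p²/(2m) = 1.741 × 10⁻¹⁶ J.
V = KE/e = 1.741 × 10⁻¹⁶ / (1.602 × 10⁻¹⁹) = 1090 V.

V = 1090 V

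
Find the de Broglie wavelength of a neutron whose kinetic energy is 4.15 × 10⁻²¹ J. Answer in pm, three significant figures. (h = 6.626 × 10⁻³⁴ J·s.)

p = √(2mKE) = √(2 × 1.675 × 10⁻²⁷ × 4.150 × 10⁻²¹) = 3.729 × 10⁻²⁴ kg·m/s.
λ = h/p = 6.626 × 10⁻³⁴ / 3.729 × 10⁻²⁴ = 1.78 × 10⁻¹⁰ m = 178 pm.

λ = 178 pm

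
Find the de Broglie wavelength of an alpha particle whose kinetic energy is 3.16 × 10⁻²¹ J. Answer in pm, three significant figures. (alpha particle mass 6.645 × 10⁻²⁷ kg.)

λ = 102 pm

p = √(2mKE) = √(2 × 6.645 × 10⁻²⁷ × 3.160 × 10⁻²¹) = 6.480 × 10⁻²⁴ kg·m/s.
λ = h/p = 6.626 × 10⁻³⁴ / 6.480 × 10⁻²⁴ = 1.02 × 10⁻¹⁰ m = 102 pm.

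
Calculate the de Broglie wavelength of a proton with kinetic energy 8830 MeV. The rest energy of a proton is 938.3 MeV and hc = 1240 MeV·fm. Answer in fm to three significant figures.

Total energy E = KE + m₀c² = 8830 + 938.3 = 9768.3 MeV.
(pc)² = E² − (m₀c²)² = (9768.3)² − (938.3)² = 9.454 × 10⁷ MeV², so pc = 9723 MeV.
λ = hc/(pc) = 1240 MeV·fm / 9723 MeV = 0.128 fm.

λ = 0.128 fm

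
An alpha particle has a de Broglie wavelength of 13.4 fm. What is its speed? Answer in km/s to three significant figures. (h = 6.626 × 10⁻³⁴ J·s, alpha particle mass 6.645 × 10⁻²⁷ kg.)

v = 7440 km/s

p = h/λ = 6.626 × 10⁻³⁴ / 1.340 × 10⁻¹⁴ = 4.945 × 10⁻²⁰ kg·m/s.
v = p/m = 4.945 × 10⁻²⁰ / 6.645 × 10⁻²⁷ = 7.44 × 10⁶ m/s = 7440 km/s.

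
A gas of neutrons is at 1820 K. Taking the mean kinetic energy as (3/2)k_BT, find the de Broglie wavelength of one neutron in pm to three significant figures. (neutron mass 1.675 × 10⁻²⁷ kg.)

λ = 59.0 pm

KE = (3/2)k_BT = 1.5 × 1.381 × 10⁻²³ × 1820 = 3.770 × 10⁻²⁰ J.
p = √(2mKE) = √(2 × 1.675 × 10⁻²⁷ × 3.770 × 10⁻²⁰) = 1.124 × 10⁻²³ kg·m/s.
λ = h/p = 5.90 × 10⁻¹¹ m = 59.0 pm.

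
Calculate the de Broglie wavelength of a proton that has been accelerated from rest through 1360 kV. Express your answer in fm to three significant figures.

λ = 24.5 fm

KE = eV = 1.602 × 10⁻¹⁹ × 1.360 × 10⁶ = 2.179 × 10⁻¹³ J.
p = √(2mKE) = √(2 × 1.673 × 10⁻²⁷ × 2.179 × 10⁻¹³) = 2.700 × 10⁻²⁰ kg·m/s.
λ = h/p = 6.626 × 10⁻³⁴ / 2.700 × 10⁻²⁰ = 2.45 × 10⁻¹⁴ m = 24.5 fm.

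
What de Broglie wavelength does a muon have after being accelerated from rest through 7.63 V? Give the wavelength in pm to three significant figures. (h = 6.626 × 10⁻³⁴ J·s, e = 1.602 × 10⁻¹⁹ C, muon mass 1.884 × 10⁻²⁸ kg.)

KE = eV = 1.602 × 10⁻¹⁹ × 7.630 = 1.222 × 10⁻¹⁸ J.
p = √(2mKE) = √(2 × 1.884 × 10⁻²⁸ × 1.222 × 10⁻¹⁸) = 2.146 × 10⁻²³ kg·m/s.
λ = h/p = 6.626 × 10⁻³⁴ / 2.146 × 10⁻²³ = 3.09 × 10⁻¹¹ m = 30.9 pm.

λ = 30.9 pm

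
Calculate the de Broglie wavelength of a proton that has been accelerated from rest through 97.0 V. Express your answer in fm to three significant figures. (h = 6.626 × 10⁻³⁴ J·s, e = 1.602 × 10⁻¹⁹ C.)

λ = 2910 fm

KE = eV = 1.602 × 10⁻¹⁹ × 97.00 = 1.554 × 10⁻¹⁷ J.
p = √(2mKE) = √(2 × 1.673 × 10⁻²⁷ × 1.554 × 10⁻¹⁷) = 2.280 × 10⁻²² kg·m/s.
λ = h/p = 6.626 × 10⁻³⁴ / 2.280 × 10⁻²² = 2.91 × 10⁻¹² m = 2910 fm.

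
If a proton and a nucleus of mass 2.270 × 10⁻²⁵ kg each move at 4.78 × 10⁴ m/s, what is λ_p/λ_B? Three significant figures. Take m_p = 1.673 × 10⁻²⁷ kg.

λ_p/λ_B = 136

At fixed v, p = mv so λ = h/(mv) ∝ 1/m.
λ_p/λ_B = m_B/m_p = 2.270 × 10⁻²⁵/1.673 × 10⁻²⁷ = 136.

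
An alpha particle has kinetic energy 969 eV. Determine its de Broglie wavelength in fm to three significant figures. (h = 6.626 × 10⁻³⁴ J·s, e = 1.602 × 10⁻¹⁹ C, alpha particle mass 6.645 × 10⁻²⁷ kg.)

λ = 461 fm

KE = 969 eV = 1.552 × 10⁻¹⁶ J.
p = √(2mKE) = √(2 × 6.645 × 10⁻²⁷ × 1.552 × 10⁻¹⁶) = 1.436 × 10⁻²¹ kg·m/s.
λ = h/p = 6.626 × 10⁻³⁴ / 1.436 × 10⁻²¹ = 4.61 × 10⁻¹³ m = 461 fm.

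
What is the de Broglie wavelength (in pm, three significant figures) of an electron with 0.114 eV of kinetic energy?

λ = 3630 pm

KE = 0.114 eV = 1.826 × 10⁻²⁰ J.
p = √(2mKE) = √(2 × 9.109 × 10⁻³¹ × 1.826 × 10⁻²⁰) = 1.824 × 10⁻²⁵ kg·m/s.
λ = h/p = 6.626 × 10⁻³⁴ / 1.824 × 10⁻²⁵ = 3.63 × 10⁻⁹ m = 3630 pm.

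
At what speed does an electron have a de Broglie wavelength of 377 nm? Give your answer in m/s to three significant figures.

p = h/λ = 6.626 × 10⁻³⁴ / 3.770 × 10⁻⁷ = 1.758 × 10⁻²⁷ kg·m/s.
v = p/m = 1.758 × 10⁻²⁷ / 9.109 × 10⁻³¹ = 1.93 × 10³ m/s = 1930 m/s.

v = 1930 m/s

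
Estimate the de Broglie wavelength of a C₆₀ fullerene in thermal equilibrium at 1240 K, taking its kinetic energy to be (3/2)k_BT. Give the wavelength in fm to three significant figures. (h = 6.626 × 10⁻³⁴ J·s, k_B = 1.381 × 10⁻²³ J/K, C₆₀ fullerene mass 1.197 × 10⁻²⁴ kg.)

λ = 2670 fm

KE = (3/2)k_BT = 1.5 × 1.381 × 10⁻²³ × 1240 = 2.569 × 10⁻²⁰ J.
p = √(2mKE) = √(2 × 1.197 × 10⁻²⁴ × 2.569 × 10⁻²⁰) = 2.480 × 10⁻²² kg·m/s.
λ = h/p = 2.67 × 10⁻¹² m = 2670 fm.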